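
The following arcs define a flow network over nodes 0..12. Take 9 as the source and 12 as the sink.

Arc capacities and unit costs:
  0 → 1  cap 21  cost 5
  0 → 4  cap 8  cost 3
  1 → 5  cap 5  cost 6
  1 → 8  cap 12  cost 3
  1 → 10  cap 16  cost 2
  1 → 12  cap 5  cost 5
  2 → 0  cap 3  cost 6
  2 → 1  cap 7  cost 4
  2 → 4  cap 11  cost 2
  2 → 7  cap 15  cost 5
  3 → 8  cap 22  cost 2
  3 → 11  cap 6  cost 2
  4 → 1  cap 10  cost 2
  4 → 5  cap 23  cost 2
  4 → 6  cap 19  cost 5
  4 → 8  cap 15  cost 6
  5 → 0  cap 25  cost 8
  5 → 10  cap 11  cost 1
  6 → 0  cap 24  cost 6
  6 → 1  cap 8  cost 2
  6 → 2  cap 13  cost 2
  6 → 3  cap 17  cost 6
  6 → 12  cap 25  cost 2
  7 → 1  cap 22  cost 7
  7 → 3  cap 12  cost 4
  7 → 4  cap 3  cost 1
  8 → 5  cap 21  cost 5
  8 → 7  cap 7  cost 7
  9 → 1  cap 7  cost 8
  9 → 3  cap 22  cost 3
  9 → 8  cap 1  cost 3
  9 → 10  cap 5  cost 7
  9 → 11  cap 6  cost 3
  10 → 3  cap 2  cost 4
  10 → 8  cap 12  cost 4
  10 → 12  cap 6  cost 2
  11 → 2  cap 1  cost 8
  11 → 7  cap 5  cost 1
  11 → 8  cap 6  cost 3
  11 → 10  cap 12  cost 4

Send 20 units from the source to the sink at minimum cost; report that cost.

shortest-cost path #1: 9→10→12 push 5 @ unit cost 9 (adds 45)
shortest-cost path #2: 9→11→10→12 push 1 @ unit cost 9 (adds 9)
shortest-cost path #3: 9→11→7→4→6→12 push 3 @ unit cost 12 (adds 36)
shortest-cost path #4: 9→1→12 push 5 @ unit cost 13 (adds 65)
shortest-cost path #5: 9→11→2→4→6→12 push 1 @ unit cost 20 (adds 20)
shortest-cost path #6: 9→8→5→0→4→6→12 push 1 @ unit cost 26 (adds 26)
shortest-cost path #7: 9→3→8→5→0→4→6→12 push 4 @ unit cost 28 (adds 112)
total cost = 313

Minimum cost for 20 units: 313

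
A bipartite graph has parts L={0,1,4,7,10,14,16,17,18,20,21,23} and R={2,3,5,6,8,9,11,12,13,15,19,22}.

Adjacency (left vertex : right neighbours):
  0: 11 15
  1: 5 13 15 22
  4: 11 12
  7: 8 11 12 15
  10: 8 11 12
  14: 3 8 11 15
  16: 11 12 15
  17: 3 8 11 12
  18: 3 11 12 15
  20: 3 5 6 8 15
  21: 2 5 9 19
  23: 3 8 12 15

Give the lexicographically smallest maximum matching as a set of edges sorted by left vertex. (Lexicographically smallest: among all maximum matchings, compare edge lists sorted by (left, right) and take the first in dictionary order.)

Lex-smallest maximum matching: {(0,11), (1,5), (4,12), (7,8), (14,3), (16,15), (20,6), (21,2)}

|M| = 8 (so the lex-smallest maximum matching has 8 edges)
process left vertices in ascending order; for each, take the smallest-labelled available neighbour that still permits 8 edges overall, or leave it unmatched if none does
lex-smallest matching: {0-11, 1-5, 4-12, 7-8, 14-3, 16-15, 20-6, 21-2}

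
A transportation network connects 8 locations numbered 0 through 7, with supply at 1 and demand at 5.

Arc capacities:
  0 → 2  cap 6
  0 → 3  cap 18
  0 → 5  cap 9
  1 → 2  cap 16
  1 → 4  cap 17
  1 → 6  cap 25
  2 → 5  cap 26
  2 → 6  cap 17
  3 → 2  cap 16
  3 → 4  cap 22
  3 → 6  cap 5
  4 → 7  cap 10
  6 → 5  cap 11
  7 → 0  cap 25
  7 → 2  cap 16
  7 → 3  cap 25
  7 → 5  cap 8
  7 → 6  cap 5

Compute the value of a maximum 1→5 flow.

Maximum flow value: 37

augment #1: 1→2→5 bottleneck 16, total now 16
augment #2: 1→6→5 bottleneck 11, total now 27
augment #3: 1→4→7→5 bottleneck 8, total now 35
augment #4: 1→4→7→0→5 bottleneck 2, total now 37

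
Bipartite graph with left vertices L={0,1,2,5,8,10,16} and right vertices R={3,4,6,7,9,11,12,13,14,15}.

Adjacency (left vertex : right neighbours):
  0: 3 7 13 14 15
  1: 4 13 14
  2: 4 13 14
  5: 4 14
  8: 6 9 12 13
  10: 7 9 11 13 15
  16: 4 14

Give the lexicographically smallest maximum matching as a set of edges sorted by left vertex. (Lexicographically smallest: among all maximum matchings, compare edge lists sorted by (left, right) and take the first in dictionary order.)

Lex-smallest maximum matching: {(0,3), (1,4), (2,13), (5,14), (8,6), (10,7)}

|M| = 6 (so the lex-smallest maximum matching has 6 edges)
process left vertices in ascending order; for each, take the smallest-labelled available neighbour that still permits 6 edges overall, or leave it unmatched if none does
lex-smallest matching: {0-3, 1-4, 2-13, 5-14, 8-6, 10-7}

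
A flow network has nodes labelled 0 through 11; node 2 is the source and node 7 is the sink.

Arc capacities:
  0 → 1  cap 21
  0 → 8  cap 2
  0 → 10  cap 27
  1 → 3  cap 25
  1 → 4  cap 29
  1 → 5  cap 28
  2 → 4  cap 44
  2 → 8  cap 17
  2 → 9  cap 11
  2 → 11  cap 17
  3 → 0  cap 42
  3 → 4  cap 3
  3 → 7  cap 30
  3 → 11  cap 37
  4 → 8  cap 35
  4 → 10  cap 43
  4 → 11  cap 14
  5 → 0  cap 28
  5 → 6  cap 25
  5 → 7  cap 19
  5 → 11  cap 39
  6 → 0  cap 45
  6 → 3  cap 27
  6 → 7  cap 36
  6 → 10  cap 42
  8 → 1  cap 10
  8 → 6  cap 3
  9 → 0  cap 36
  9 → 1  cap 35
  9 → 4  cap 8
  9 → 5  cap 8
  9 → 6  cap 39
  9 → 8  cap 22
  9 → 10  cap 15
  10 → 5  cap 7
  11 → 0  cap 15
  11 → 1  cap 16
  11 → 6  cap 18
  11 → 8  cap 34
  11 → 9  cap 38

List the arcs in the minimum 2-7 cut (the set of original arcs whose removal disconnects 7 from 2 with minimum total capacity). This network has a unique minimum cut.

Min-cut arcs: {(2,9), (2,11), (4,11), (8,1), (8,6), (10,5)} (total capacity 62)

augment #1: 2→8→6→7 push 3
augment #2: 2→9→5→7 push 8
augment #3: 2→9→6→7 push 3
augment #4: 2→11→6→7 push 17
augment #5: 2→4→10→5→7 push 7
augment #6: 2→4→11→6→7 push 1
augment #7: 2→8→1→3→7 push 10
augment #8: 2→4→11→1→3→7 push 13
max flow = 62; residual-reachable set from 2 gives S-side
cut edges (S→T): {(2,9), (2,11), (4,11), (8,1), (8,6), (10,5)} total cap 62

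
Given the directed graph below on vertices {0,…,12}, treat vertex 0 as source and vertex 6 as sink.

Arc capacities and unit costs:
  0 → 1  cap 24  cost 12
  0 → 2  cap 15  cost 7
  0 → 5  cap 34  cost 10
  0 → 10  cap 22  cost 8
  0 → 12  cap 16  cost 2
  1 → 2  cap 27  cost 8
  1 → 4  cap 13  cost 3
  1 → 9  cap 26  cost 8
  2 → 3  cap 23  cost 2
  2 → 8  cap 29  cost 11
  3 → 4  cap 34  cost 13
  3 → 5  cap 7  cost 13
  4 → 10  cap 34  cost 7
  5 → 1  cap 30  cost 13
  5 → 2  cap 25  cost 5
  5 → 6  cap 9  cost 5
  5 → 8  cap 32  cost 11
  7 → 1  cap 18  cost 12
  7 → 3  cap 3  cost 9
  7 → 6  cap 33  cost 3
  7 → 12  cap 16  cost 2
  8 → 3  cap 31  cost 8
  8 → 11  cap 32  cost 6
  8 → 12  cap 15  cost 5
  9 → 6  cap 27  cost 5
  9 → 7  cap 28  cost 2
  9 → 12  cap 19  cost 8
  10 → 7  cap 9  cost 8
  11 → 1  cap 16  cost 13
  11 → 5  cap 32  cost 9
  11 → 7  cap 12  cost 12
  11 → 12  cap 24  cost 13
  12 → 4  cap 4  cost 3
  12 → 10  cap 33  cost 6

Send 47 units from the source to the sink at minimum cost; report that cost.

Minimum cost for 47 units: 1095

shortest-cost path #1: 0→5→6 push 9 @ unit cost 15 (adds 135)
shortest-cost path #2: 0→10→7→6 push 9 @ unit cost 19 (adds 171)
shortest-cost path #3: 0→1→9→6 push 24 @ unit cost 25 (adds 600)
shortest-cost path #4: 0→5→1→9→6 push 2 @ unit cost 36 (adds 72)
shortest-cost path #5: 0→2→8→11→7→6 push 3 @ unit cost 39 (adds 117)
total cost = 1095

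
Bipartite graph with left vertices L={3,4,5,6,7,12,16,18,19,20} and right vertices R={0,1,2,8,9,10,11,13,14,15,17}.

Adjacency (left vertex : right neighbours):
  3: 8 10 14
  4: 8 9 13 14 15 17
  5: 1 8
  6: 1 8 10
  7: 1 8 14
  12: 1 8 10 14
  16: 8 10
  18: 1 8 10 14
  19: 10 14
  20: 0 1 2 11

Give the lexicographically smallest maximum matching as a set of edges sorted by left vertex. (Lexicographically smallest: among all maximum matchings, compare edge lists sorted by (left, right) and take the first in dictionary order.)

Lex-smallest maximum matching: {(3,8), (4,9), (5,1), (6,10), (7,14), (20,0)}

|M| = 6 (so the lex-smallest maximum matching has 6 edges)
process left vertices in ascending order; for each, take the smallest-labelled available neighbour that still permits 6 edges overall, or leave it unmatched if none does
lex-smallest matching: {3-8, 4-9, 5-1, 6-10, 7-14, 20-0}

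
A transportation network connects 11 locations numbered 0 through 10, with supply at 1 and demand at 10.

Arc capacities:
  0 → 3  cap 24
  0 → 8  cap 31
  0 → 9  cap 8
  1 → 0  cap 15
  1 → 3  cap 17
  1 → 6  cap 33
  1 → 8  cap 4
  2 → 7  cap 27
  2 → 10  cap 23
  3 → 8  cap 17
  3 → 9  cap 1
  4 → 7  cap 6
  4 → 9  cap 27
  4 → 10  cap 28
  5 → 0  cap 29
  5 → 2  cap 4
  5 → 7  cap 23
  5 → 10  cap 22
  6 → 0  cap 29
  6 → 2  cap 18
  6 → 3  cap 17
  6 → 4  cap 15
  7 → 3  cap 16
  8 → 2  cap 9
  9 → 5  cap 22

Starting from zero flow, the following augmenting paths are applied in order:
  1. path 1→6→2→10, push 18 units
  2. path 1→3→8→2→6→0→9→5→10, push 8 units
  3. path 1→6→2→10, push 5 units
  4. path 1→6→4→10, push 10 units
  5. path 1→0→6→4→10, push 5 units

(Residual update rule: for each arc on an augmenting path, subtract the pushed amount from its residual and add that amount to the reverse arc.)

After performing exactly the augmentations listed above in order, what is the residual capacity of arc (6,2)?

Residual capacity of (6,2): 3

after path 1 (1→6→2→10, push 18): res(6,2)=0
after path 2 (1→3→8→2→6→0→9→5→10, push 8): res(6,2)=8
after path 3 (1→6→2→10, push 5): res(6,2)=3
after path 4 (1→6→4→10, push 10): res(6,2)=3
after path 5 (1→0→6→4→10, push 5): res(6,2)=3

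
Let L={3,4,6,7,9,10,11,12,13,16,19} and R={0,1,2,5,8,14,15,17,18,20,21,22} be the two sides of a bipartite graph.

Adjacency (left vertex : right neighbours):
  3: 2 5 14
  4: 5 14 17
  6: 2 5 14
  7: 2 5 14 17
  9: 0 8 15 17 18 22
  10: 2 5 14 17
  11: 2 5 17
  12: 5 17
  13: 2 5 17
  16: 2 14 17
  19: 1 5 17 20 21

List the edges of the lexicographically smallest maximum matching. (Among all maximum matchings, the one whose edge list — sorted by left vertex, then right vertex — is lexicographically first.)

|M| = 6 (so the lex-smallest maximum matching has 6 edges)
process left vertices in ascending order; for each, take the smallest-labelled available neighbour that still permits 6 edges overall, or leave it unmatched if none does
lex-smallest matching: {3-2, 4-5, 6-14, 7-17, 9-0, 19-1}

Lex-smallest maximum matching: {(3,2), (4,5), (6,14), (7,17), (9,0), (19,1)}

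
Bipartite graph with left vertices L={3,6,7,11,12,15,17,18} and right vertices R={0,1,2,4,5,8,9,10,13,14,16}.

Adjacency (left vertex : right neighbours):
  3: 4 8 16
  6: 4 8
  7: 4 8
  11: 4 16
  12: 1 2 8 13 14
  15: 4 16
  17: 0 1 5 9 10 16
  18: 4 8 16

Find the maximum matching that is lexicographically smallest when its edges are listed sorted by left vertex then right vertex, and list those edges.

|M| = 5 (so the lex-smallest maximum matching has 5 edges)
process left vertices in ascending order; for each, take the smallest-labelled available neighbour that still permits 5 edges overall, or leave it unmatched if none does
lex-smallest matching: {3-4, 6-8, 11-16, 12-1, 17-0}

Lex-smallest maximum matching: {(3,4), (6,8), (11,16), (12,1), (17,0)}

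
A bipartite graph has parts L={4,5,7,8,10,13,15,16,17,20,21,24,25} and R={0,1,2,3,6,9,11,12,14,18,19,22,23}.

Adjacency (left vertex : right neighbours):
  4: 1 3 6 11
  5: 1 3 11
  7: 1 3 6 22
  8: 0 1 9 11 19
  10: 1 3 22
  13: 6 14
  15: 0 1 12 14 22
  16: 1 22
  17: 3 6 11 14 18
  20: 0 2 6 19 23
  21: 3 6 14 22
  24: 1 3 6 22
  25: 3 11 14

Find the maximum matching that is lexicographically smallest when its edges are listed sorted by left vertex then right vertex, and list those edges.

|M| = 10 (so the lex-smallest maximum matching has 10 edges)
process left vertices in ascending order; for each, take the smallest-labelled available neighbour that still permits 10 edges overall, or leave it unmatched if none does
lex-smallest matching: {4-1, 5-3, 7-6, 8-0, 10-22, 13-14, 15-12, 17-18, 20-2, 25-11}

Lex-smallest maximum matching: {(4,1), (5,3), (7,6), (8,0), (10,22), (13,14), (15,12), (17,18), (20,2), (25,11)}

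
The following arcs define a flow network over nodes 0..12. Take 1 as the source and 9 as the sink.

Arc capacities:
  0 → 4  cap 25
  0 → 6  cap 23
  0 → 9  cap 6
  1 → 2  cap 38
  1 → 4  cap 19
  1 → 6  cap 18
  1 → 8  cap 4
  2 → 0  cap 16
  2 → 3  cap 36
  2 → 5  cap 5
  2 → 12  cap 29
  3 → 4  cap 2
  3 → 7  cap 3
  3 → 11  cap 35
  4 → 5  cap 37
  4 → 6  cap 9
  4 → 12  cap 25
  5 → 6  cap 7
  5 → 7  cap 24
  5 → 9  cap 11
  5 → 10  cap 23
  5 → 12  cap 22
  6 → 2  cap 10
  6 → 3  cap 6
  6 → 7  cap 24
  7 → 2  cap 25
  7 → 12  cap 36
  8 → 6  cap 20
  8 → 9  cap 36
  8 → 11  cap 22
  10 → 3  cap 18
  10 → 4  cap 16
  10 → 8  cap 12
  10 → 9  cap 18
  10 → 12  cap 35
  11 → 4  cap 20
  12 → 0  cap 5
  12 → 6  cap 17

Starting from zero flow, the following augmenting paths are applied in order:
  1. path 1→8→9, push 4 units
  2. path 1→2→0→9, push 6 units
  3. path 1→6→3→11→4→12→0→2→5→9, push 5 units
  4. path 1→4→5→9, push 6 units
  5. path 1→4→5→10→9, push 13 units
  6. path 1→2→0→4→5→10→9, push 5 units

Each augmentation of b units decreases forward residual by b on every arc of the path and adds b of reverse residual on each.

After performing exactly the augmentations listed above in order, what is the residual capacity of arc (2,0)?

Residual capacity of (2,0): 10

after path 1 (1→8→9, push 4): res(2,0)=16
after path 2 (1→2→0→9, push 6): res(2,0)=10
after path 3 (1→6→3→11→4→12→0→2→5→9, push 5): res(2,0)=15
after path 4 (1→4→5→9, push 6): res(2,0)=15
after path 5 (1→4→5→10→9, push 13): res(2,0)=15
after path 6 (1→2→0→4→5→10→9, push 5): res(2,0)=10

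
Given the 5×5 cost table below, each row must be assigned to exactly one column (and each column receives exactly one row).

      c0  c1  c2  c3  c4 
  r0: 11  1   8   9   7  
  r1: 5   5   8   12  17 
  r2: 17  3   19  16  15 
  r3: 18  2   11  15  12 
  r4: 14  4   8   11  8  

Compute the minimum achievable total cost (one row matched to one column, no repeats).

Minimum assignment cost: 36

optimal assignment: row0→col3 (cost 9), row1→col0 (cost 5), row2→col1 (cost 3), row3→col2 (cost 11), row4→col4 (cost 8)
total = 9 + 5 + 3 + 11 + 8 = 36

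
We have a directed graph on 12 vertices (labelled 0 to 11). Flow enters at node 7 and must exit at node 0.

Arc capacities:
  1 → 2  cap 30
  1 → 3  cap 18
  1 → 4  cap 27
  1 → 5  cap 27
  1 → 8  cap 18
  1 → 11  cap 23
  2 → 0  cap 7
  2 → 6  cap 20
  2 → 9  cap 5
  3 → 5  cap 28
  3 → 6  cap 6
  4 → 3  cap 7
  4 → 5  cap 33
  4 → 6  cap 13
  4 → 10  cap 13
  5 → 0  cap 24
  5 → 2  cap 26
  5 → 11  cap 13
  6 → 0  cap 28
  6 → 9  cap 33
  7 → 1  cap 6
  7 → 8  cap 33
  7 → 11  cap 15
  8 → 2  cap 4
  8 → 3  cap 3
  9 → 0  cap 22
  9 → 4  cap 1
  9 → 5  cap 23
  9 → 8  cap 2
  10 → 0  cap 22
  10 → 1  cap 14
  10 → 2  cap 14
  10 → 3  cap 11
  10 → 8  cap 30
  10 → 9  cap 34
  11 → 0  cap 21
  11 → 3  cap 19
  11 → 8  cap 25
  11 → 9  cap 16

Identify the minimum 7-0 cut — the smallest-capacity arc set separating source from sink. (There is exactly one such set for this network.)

augment #1: 7→11→0 push 15
augment #2: 7→1→2→0 push 6
augment #3: 7→8→2→0 push 1
augment #4: 7→8→2→6→0 push 3
augment #5: 7→8→3→5→0 push 3
max flow = 28; residual-reachable set from 7 gives S-side
cut edges (S→T): {(7,1), (7,11), (8,2), (8,3)} total cap 28

Min-cut arcs: {(7,1), (7,11), (8,2), (8,3)} (total capacity 28)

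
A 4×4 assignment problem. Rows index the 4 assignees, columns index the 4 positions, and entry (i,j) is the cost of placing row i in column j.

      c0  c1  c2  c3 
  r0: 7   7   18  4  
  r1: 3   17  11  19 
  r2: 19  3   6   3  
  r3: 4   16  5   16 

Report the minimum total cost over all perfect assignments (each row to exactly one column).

Minimum assignment cost: 15

optimal assignment: row0→col3 (cost 4), row1→col0 (cost 3), row2→col1 (cost 3), row3→col2 (cost 5)
total = 4 + 3 + 3 + 5 = 15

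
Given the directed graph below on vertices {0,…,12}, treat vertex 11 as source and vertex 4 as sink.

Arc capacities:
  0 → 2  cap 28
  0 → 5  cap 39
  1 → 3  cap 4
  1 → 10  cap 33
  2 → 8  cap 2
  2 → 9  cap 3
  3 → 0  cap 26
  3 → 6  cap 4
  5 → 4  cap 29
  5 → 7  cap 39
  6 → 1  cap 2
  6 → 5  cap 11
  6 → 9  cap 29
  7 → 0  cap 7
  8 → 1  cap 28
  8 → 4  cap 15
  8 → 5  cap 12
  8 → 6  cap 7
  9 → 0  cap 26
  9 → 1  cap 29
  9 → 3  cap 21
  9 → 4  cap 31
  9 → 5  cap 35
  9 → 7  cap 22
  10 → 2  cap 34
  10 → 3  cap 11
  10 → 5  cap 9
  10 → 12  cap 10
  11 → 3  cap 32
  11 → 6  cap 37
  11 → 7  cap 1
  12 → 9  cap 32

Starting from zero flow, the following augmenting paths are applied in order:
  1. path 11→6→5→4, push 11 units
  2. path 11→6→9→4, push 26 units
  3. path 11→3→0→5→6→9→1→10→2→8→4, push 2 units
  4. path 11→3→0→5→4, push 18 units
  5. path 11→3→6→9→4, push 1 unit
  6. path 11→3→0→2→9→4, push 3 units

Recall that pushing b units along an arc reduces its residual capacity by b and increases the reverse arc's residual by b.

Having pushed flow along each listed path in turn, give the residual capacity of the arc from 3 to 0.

Residual capacity of (3,0): 3

after path 1 (11→6→5→4, push 11): res(3,0)=26
after path 2 (11→6→9→4, push 26): res(3,0)=26
after path 3 (11→3→0→5→6→9→1→10→2→8→4, push 2): res(3,0)=24
after path 4 (11→3→0→5→4, push 18): res(3,0)=6
after path 5 (11→3→6→9→4, push 1): res(3,0)=6
after path 6 (11→3→0→2→9→4, push 3): res(3,0)=3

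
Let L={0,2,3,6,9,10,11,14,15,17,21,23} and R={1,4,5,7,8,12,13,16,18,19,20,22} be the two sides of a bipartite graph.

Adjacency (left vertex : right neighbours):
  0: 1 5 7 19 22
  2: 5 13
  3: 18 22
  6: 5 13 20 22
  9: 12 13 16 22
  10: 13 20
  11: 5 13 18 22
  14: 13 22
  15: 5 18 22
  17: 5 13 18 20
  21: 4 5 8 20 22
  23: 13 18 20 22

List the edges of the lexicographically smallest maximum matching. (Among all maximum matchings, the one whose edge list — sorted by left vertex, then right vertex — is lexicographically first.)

Lex-smallest maximum matching: {(0,1), (2,5), (3,18), (6,13), (9,12), (10,20), (11,22), (21,4)}

|M| = 8 (so the lex-smallest maximum matching has 8 edges)
process left vertices in ascending order; for each, take the smallest-labelled available neighbour that still permits 8 edges overall, or leave it unmatched if none does
lex-smallest matching: {0-1, 2-5, 3-18, 6-13, 9-12, 10-20, 11-22, 21-4}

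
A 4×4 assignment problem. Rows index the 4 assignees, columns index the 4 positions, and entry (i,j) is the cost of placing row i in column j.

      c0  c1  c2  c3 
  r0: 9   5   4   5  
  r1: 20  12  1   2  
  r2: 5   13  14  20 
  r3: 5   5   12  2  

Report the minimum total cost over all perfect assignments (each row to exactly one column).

optimal assignment: row0→col1 (cost 5), row1→col2 (cost 1), row2→col0 (cost 5), row3→col3 (cost 2)
total = 5 + 1 + 5 + 2 = 13

Minimum assignment cost: 13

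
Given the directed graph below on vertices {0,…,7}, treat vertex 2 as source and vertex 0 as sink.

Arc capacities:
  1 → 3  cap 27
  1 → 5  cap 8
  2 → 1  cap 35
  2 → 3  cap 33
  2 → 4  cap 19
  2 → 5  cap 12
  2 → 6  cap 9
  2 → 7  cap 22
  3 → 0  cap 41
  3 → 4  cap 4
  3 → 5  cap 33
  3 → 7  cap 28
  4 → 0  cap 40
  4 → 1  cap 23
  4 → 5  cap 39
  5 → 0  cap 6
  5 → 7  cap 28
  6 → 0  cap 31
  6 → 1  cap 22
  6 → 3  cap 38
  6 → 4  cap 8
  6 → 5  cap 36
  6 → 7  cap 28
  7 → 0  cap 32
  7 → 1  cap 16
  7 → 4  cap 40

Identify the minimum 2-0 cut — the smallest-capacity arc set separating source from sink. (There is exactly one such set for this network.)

augment #1: 2→3→0 push 33
augment #2: 2→4→0 push 19
augment #3: 2→5→0 push 6
augment #4: 2→6→0 push 9
augment #5: 2→7→0 push 22
augment #6: 2→1→3→0 push 8
augment #7: 2→5→7→0 push 6
augment #8: 2→1→3→4→0 push 4
augment #9: 2→1→3→7→0 push 4
augment #10: 2→1→3→7→4→0 push 11
augment #11: 2→1→5→7→4→0 push 6
max flow = 128; residual-reachable set from 2 gives S-side
cut edges (S→T): {(2,6), (3,0), (4,0), (5,0), (7,0)} total cap 128

Min-cut arcs: {(2,6), (3,0), (4,0), (5,0), (7,0)} (total capacity 128)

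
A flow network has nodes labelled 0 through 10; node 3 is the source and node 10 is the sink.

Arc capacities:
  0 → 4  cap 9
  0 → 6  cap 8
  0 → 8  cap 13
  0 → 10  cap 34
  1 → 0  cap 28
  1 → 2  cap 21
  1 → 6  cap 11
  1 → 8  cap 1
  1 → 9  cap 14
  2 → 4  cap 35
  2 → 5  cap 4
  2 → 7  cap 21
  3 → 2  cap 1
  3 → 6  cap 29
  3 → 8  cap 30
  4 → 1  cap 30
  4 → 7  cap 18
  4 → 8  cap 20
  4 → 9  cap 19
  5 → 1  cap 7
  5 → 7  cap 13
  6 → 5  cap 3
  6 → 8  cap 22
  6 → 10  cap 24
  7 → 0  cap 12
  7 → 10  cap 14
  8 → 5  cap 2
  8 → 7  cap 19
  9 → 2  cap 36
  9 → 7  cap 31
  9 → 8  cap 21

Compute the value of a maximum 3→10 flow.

augment #1: 3→6→10 bottleneck 24, total now 24
augment #2: 3→2→7→10 bottleneck 1, total now 25
augment #3: 3→8→7→10 bottleneck 13, total now 38
augment #4: 3→8→7→0→10 bottleneck 6, total now 44
augment #5: 3→6→5→1→0→10 bottleneck 3, total now 47
augment #6: 3→8→5→1→0→10 bottleneck 2, total now 49

Maximum flow value: 49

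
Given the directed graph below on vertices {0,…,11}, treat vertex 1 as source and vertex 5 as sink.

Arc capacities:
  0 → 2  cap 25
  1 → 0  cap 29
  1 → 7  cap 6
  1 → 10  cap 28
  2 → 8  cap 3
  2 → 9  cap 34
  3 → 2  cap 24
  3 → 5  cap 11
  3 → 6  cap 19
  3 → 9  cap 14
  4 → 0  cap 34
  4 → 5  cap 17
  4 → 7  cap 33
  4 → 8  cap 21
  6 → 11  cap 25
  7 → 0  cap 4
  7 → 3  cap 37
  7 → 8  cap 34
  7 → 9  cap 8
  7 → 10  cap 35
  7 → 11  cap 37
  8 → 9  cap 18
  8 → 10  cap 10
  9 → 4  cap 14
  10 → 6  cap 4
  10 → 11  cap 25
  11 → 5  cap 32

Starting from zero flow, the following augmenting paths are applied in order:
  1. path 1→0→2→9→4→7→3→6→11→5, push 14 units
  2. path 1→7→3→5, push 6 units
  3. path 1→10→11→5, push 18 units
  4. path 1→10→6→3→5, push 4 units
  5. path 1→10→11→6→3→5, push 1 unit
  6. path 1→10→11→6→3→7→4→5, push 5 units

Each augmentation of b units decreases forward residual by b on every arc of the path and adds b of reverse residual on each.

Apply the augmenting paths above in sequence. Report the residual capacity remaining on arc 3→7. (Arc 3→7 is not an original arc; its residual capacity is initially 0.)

after path 1 (1→0→2→9→4→7→3→6→11→5, push 14): res(3,7)=14
after path 2 (1→7→3→5, push 6): res(3,7)=20
after path 3 (1→10→11→5, push 18): res(3,7)=20
after path 4 (1→10→6→3→5, push 4): res(3,7)=20
after path 5 (1→10→11→6→3→5, push 1): res(3,7)=20
after path 6 (1→10→11→6→3→7→4→5, push 5): res(3,7)=15

Residual capacity of (3,7): 15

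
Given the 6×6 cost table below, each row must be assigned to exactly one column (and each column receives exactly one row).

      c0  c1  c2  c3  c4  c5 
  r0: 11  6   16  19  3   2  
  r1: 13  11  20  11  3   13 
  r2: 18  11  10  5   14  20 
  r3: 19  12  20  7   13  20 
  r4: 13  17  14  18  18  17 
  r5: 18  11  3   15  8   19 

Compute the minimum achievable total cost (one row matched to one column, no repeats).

Minimum assignment cost: 38

optimal assignment: row0→col5 (cost 2), row1→col4 (cost 3), row2→col3 (cost 5), row3→col1 (cost 12), row4→col0 (cost 13), row5→col2 (cost 3)
total = 2 + 3 + 5 + 12 + 13 + 3 = 38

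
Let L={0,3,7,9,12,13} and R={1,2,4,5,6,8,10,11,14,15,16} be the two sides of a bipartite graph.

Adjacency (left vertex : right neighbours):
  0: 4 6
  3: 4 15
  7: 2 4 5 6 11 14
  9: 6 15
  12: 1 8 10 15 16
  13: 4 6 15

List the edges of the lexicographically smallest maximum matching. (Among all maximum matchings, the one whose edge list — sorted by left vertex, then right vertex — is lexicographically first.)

Lex-smallest maximum matching: {(0,4), (3,15), (7,2), (9,6), (12,1)}

|M| = 5 (so the lex-smallest maximum matching has 5 edges)
process left vertices in ascending order; for each, take the smallest-labelled available neighbour that still permits 5 edges overall, or leave it unmatched if none does
lex-smallest matching: {0-4, 3-15, 7-2, 9-6, 12-1}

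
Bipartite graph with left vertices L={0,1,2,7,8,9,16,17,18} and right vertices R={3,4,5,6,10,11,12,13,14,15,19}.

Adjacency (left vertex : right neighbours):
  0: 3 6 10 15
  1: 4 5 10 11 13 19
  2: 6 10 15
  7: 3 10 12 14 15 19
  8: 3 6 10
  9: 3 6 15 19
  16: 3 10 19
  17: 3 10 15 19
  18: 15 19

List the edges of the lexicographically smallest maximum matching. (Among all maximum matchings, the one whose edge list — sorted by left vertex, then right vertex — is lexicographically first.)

Lex-smallest maximum matching: {(0,3), (1,4), (2,6), (7,12), (8,10), (9,15), (16,19)}

|M| = 7 (so the lex-smallest maximum matching has 7 edges)
process left vertices in ascending order; for each, take the smallest-labelled available neighbour that still permits 7 edges overall, or leave it unmatched if none does
lex-smallest matching: {0-3, 1-4, 2-6, 7-12, 8-10, 9-15, 16-19}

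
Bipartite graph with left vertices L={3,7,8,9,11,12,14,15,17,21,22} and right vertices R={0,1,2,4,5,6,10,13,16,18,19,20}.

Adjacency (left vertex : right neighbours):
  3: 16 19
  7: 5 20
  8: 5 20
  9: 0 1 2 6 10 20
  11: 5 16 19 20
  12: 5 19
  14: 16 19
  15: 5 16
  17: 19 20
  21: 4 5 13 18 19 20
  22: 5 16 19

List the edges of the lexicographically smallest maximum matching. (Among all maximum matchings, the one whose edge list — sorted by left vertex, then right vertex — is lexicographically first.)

|M| = 6 (so the lex-smallest maximum matching has 6 edges)
process left vertices in ascending order; for each, take the smallest-labelled available neighbour that still permits 6 edges overall, or leave it unmatched if none does
lex-smallest matching: {3-16, 7-5, 8-20, 9-0, 11-19, 21-4}

Lex-smallest maximum matching: {(3,16), (7,5), (8,20), (9,0), (11,19), (21,4)}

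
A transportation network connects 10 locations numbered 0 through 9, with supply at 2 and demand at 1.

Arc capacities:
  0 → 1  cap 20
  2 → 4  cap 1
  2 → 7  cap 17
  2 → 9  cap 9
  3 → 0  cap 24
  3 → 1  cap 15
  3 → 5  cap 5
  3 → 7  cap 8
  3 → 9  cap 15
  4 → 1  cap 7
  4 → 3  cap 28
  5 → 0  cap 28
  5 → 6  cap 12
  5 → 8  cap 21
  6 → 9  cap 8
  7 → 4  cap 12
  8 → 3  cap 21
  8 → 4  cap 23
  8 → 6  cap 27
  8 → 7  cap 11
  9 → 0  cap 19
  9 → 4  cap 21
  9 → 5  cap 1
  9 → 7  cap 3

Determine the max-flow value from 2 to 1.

Maximum flow value: 22

augment #1: 2→4→1 bottleneck 1, total now 1
augment #2: 2→7→4→1 bottleneck 6, total now 7
augment #3: 2→9→0→1 bottleneck 9, total now 16
augment #4: 2→7→4→3→1 bottleneck 6, total now 22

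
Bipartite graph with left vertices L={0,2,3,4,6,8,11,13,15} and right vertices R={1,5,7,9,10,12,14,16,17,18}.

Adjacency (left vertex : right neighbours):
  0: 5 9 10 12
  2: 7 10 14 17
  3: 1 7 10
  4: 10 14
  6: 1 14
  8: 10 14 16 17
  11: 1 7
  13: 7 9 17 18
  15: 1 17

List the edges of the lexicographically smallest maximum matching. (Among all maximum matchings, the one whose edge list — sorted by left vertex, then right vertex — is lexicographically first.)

Lex-smallest maximum matching: {(0,5), (2,7), (3,1), (4,10), (6,14), (8,16), (13,9), (15,17)}

|M| = 8 (so the lex-smallest maximum matching has 8 edges)
process left vertices in ascending order; for each, take the smallest-labelled available neighbour that still permits 8 edges overall, or leave it unmatched if none does
lex-smallest matching: {0-5, 2-7, 3-1, 4-10, 6-14, 8-16, 13-9, 15-17}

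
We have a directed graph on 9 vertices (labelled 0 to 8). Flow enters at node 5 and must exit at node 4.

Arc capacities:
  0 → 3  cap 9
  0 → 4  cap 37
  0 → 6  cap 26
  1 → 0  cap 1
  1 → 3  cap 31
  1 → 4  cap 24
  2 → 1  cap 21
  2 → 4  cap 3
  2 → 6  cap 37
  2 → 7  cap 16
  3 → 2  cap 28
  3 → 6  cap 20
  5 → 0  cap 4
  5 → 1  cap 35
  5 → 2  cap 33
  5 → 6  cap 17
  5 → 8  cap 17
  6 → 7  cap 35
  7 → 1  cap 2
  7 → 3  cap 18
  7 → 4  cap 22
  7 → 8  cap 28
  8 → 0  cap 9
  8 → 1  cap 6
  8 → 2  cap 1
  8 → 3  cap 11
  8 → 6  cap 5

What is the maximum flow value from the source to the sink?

Maximum flow value: 63

augment #1: 5→0→4 bottleneck 4, total now 4
augment #2: 5→1→4 bottleneck 24, total now 28
augment #3: 5→2→4 bottleneck 3, total now 31
augment #4: 5→1→0→4 bottleneck 1, total now 32
augment #5: 5→2→7→4 bottleneck 16, total now 48
augment #6: 5→6→7→4 bottleneck 6, total now 54
augment #7: 5→8→0→4 bottleneck 9, total now 63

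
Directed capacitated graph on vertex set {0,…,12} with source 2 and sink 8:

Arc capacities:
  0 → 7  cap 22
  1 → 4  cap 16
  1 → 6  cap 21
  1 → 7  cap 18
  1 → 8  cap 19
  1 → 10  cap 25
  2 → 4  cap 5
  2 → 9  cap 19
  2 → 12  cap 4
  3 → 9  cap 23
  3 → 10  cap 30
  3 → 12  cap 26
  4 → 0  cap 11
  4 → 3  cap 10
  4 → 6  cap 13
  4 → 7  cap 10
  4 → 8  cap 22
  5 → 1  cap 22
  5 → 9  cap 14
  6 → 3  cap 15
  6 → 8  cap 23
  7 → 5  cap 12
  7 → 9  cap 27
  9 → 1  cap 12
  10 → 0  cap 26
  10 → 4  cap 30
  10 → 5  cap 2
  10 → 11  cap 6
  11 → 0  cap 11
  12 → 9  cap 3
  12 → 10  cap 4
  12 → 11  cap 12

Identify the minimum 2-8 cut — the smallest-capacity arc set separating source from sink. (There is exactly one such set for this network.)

augment #1: 2→4→8 push 5
augment #2: 2→9→1→8 push 12
augment #3: 2→12→10→4→8 push 4
max flow = 21; residual-reachable set from 2 gives S-side
cut edges (S→T): {(2,4), (2,12), (9,1)} total cap 21

Min-cut arcs: {(2,4), (2,12), (9,1)} (total capacity 21)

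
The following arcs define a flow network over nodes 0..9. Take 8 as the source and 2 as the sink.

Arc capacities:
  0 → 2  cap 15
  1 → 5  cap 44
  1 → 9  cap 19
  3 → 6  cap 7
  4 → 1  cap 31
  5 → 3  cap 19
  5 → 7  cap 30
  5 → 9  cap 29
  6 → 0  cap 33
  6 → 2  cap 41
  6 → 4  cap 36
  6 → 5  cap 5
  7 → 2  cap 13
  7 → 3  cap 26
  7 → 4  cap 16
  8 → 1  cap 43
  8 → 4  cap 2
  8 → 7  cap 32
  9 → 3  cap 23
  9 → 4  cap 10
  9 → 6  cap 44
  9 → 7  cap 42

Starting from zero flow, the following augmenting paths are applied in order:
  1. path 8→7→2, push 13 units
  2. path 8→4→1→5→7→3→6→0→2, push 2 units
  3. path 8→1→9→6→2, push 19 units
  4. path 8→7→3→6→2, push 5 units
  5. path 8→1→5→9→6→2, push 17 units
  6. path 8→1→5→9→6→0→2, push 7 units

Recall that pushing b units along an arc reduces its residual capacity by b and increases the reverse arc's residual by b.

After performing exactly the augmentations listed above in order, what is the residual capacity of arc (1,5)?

Residual capacity of (1,5): 18

after path 1 (8→7→2, push 13): res(1,5)=44
after path 2 (8→4→1→5→7→3→6→0→2, push 2): res(1,5)=42
after path 3 (8→1→9→6→2, push 19): res(1,5)=42
after path 4 (8→7→3→6→2, push 5): res(1,5)=42
after path 5 (8→1→5→9→6→2, push 17): res(1,5)=25
after path 6 (8→1→5→9→6→0→2, push 7): res(1,5)=18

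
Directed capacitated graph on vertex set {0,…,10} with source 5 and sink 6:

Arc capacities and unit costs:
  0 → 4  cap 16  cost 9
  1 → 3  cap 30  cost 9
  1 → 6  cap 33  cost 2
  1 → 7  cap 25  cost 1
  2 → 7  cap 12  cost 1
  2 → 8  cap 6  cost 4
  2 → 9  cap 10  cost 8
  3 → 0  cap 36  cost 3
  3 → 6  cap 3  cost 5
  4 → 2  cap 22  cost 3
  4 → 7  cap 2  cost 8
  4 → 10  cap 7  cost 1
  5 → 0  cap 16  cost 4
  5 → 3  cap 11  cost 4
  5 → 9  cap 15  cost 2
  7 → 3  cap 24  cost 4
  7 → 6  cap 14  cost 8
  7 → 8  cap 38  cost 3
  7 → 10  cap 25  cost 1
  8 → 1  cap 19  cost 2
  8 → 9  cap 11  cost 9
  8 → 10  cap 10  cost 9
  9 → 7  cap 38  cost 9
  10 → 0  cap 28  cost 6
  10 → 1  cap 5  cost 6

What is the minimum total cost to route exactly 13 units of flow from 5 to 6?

Minimum cost for 13 units: 207

shortest-cost path #1: 5→3→6 push 3 @ unit cost 9 (adds 27)
shortest-cost path #2: 5→9→7→8→1→6 push 10 @ unit cost 18 (adds 180)
total cost = 207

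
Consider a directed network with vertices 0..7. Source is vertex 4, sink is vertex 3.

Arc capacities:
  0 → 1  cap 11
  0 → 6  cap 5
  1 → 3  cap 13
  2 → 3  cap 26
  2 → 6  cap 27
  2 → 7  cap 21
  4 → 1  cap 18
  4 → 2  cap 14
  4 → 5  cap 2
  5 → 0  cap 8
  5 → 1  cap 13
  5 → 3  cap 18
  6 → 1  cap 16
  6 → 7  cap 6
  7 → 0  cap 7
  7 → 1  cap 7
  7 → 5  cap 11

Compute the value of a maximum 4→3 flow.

augment #1: 4→1→3 bottleneck 13, total now 13
augment #2: 4→2→3 bottleneck 14, total now 27
augment #3: 4→5→3 bottleneck 2, total now 29

Maximum flow value: 29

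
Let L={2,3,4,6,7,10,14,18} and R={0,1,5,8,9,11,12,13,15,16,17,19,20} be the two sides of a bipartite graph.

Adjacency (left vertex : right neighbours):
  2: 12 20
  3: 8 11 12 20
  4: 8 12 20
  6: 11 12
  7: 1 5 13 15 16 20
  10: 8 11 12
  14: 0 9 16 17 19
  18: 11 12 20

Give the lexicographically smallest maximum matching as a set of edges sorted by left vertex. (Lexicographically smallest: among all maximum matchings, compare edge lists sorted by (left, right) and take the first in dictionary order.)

|M| = 6 (so the lex-smallest maximum matching has 6 edges)
process left vertices in ascending order; for each, take the smallest-labelled available neighbour that still permits 6 edges overall, or leave it unmatched if none does
lex-smallest matching: {2-12, 3-8, 4-20, 6-11, 7-1, 14-0}

Lex-smallest maximum matching: {(2,12), (3,8), (4,20), (6,11), (7,1), (14,0)}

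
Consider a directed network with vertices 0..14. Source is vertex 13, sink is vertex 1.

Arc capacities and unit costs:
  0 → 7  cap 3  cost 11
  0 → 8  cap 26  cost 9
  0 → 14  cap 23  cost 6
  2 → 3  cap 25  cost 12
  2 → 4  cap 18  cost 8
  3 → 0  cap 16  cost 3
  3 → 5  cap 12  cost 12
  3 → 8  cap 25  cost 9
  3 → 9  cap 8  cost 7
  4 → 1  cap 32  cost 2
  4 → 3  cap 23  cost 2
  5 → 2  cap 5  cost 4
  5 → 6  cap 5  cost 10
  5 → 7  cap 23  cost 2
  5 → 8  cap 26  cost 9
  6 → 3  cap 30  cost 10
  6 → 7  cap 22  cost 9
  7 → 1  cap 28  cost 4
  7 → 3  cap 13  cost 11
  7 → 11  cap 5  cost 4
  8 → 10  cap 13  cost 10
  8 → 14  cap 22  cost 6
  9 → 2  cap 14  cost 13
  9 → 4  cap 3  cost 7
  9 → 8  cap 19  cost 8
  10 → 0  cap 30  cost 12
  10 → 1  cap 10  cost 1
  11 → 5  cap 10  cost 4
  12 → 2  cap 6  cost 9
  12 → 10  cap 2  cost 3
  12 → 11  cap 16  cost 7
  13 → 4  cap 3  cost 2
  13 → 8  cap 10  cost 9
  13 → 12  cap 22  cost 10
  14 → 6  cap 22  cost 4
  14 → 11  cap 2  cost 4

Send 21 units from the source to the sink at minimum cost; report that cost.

shortest-cost path #1: 13→4→1 push 3 @ unit cost 4 (adds 12)
shortest-cost path #2: 13→12→10→1 push 2 @ unit cost 14 (adds 28)
shortest-cost path #3: 13→8→10→1 push 8 @ unit cost 20 (adds 160)
shortest-cost path #4: 13→12→11→5→7→1 push 8 @ unit cost 27 (adds 216)
total cost = 416

Minimum cost for 21 units: 416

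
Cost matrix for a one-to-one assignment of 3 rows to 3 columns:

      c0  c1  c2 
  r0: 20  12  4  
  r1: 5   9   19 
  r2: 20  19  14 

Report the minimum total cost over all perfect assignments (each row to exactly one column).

Minimum assignment cost: 28

optimal assignment: row0→col2 (cost 4), row1→col0 (cost 5), row2→col1 (cost 19)
total = 4 + 5 + 19 = 28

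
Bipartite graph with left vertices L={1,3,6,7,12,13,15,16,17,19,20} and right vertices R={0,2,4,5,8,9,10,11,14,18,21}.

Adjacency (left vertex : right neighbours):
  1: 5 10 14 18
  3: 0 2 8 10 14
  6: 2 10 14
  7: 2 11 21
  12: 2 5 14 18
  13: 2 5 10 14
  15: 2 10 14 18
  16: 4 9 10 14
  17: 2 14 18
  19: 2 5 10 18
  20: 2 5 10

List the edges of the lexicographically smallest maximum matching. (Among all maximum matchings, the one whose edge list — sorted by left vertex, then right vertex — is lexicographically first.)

Lex-smallest maximum matching: {(1,5), (3,0), (6,2), (7,11), (12,14), (13,10), (15,18), (16,4)}

|M| = 8 (so the lex-smallest maximum matching has 8 edges)
process left vertices in ascending order; for each, take the smallest-labelled available neighbour that still permits 8 edges overall, or leave it unmatched if none does
lex-smallest matching: {1-5, 3-0, 6-2, 7-11, 12-14, 13-10, 15-18, 16-4}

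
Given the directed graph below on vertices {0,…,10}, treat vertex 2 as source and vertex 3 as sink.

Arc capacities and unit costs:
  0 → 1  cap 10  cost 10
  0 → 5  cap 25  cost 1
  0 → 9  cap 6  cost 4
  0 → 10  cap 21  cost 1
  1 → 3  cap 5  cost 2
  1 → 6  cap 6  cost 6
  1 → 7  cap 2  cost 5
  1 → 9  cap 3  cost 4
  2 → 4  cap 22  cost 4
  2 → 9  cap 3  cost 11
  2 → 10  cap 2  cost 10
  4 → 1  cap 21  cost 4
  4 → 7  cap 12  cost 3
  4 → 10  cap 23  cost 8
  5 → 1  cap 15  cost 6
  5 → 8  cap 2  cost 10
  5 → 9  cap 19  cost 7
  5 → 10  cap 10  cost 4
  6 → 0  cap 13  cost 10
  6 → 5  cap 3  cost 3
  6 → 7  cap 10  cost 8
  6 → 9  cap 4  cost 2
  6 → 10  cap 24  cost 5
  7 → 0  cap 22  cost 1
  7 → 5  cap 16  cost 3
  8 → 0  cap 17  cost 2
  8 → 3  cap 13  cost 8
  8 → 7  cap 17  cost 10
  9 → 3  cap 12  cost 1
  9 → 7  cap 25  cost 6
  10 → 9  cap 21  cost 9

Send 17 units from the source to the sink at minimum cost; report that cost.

Minimum cost for 17 units: 203

shortest-cost path #1: 2→4→1→3 push 5 @ unit cost 10 (adds 50)
shortest-cost path #2: 2→9→3 push 3 @ unit cost 12 (adds 36)
shortest-cost path #3: 2→4→7→0→9→3 push 6 @ unit cost 13 (adds 78)
shortest-cost path #4: 2→4→1→9→3 push 3 @ unit cost 13 (adds 39)
total cost = 203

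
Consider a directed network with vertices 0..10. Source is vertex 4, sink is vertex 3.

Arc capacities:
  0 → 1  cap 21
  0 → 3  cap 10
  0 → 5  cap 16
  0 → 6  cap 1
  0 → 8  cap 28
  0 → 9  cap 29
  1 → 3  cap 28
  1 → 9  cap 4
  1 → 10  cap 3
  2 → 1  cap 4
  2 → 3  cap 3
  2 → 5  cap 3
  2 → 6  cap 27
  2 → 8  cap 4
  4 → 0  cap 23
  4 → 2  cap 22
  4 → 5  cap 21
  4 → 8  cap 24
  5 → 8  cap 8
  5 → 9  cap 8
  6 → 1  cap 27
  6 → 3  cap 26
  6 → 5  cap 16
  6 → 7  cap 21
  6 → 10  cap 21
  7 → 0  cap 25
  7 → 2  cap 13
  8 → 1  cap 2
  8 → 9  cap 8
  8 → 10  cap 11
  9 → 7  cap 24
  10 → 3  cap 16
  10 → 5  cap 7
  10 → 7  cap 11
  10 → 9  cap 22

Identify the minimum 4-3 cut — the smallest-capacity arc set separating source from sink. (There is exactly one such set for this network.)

augment #1: 4→0→3 push 10
augment #2: 4→2→3 push 3
augment #3: 4→0→1→3 push 13
augment #4: 4→2→1→3 push 4
augment #5: 4→2→6→3 push 15
augment #6: 4→8→1→3 push 2
augment #7: 4→8→10→3 push 11
augment #8: 4→5→9→7→0→1→3 push 8
augment #9: 4→8→9→7→0→6→3 push 1
augment #10: 4→8→9→7→2→6→3 push 7
max flow = 74; residual-reachable set from 4 gives S-side
cut edges (S→T): {(4,0), (4,2), (5,9), (8,1), (8,9), (8,10)} total cap 74

Min-cut arcs: {(4,0), (4,2), (5,9), (8,1), (8,9), (8,10)} (total capacity 74)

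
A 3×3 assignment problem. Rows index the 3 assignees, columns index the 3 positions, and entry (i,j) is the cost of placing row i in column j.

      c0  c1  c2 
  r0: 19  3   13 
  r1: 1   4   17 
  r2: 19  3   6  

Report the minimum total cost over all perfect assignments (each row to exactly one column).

optimal assignment: row0→col1 (cost 3), row1→col0 (cost 1), row2→col2 (cost 6)
total = 3 + 1 + 6 = 10

Minimum assignment cost: 10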